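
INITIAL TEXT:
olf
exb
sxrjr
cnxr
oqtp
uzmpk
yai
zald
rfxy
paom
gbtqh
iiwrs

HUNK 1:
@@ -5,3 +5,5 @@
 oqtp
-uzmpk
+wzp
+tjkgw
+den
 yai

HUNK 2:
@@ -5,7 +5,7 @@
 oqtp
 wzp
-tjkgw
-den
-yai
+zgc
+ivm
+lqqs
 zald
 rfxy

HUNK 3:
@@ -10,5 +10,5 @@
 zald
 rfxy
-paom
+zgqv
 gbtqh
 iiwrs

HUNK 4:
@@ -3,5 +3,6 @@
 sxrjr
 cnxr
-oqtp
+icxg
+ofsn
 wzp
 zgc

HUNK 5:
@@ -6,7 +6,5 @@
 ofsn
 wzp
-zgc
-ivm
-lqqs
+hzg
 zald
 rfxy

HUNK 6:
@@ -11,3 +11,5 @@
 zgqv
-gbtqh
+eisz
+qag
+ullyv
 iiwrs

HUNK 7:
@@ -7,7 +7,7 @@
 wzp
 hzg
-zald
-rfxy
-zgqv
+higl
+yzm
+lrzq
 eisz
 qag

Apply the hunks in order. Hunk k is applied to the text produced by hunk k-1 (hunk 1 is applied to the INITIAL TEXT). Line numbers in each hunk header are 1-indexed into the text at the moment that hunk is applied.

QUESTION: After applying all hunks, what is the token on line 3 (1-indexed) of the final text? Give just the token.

Hunk 1: at line 5 remove [uzmpk] add [wzp,tjkgw,den] -> 14 lines: olf exb sxrjr cnxr oqtp wzp tjkgw den yai zald rfxy paom gbtqh iiwrs
Hunk 2: at line 5 remove [tjkgw,den,yai] add [zgc,ivm,lqqs] -> 14 lines: olf exb sxrjr cnxr oqtp wzp zgc ivm lqqs zald rfxy paom gbtqh iiwrs
Hunk 3: at line 10 remove [paom] add [zgqv] -> 14 lines: olf exb sxrjr cnxr oqtp wzp zgc ivm lqqs zald rfxy zgqv gbtqh iiwrs
Hunk 4: at line 3 remove [oqtp] add [icxg,ofsn] -> 15 lines: olf exb sxrjr cnxr icxg ofsn wzp zgc ivm lqqs zald rfxy zgqv gbtqh iiwrs
Hunk 5: at line 6 remove [zgc,ivm,lqqs] add [hzg] -> 13 lines: olf exb sxrjr cnxr icxg ofsn wzp hzg zald rfxy zgqv gbtqh iiwrs
Hunk 6: at line 11 remove [gbtqh] add [eisz,qag,ullyv] -> 15 lines: olf exb sxrjr cnxr icxg ofsn wzp hzg zald rfxy zgqv eisz qag ullyv iiwrs
Hunk 7: at line 7 remove [zald,rfxy,zgqv] add [higl,yzm,lrzq] -> 15 lines: olf exb sxrjr cnxr icxg ofsn wzp hzg higl yzm lrzq eisz qag ullyv iiwrs
Final line 3: sxrjr

Answer: sxrjr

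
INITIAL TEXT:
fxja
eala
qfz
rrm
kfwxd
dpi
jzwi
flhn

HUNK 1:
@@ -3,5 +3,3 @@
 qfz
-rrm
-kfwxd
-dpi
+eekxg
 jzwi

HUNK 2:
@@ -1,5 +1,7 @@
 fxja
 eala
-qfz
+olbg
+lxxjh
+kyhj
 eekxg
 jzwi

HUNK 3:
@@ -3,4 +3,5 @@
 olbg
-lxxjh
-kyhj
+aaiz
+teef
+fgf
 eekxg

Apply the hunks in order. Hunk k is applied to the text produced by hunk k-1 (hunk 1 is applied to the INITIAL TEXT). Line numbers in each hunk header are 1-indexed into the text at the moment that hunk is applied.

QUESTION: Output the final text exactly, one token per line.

Answer: fxja
eala
olbg
aaiz
teef
fgf
eekxg
jzwi
flhn

Derivation:
Hunk 1: at line 3 remove [rrm,kfwxd,dpi] add [eekxg] -> 6 lines: fxja eala qfz eekxg jzwi flhn
Hunk 2: at line 1 remove [qfz] add [olbg,lxxjh,kyhj] -> 8 lines: fxja eala olbg lxxjh kyhj eekxg jzwi flhn
Hunk 3: at line 3 remove [lxxjh,kyhj] add [aaiz,teef,fgf] -> 9 lines: fxja eala olbg aaiz teef fgf eekxg jzwi flhn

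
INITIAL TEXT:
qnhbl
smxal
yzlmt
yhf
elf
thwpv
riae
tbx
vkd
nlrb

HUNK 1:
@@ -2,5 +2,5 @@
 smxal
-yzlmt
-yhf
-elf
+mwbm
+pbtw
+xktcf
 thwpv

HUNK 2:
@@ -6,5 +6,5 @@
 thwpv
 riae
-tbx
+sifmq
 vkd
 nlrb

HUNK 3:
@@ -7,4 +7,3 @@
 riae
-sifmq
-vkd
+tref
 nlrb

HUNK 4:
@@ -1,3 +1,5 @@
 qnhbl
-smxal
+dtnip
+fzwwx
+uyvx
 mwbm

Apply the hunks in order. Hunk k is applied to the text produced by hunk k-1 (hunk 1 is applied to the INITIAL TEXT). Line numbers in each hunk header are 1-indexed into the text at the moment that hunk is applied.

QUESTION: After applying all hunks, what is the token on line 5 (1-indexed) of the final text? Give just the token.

Hunk 1: at line 2 remove [yzlmt,yhf,elf] add [mwbm,pbtw,xktcf] -> 10 lines: qnhbl smxal mwbm pbtw xktcf thwpv riae tbx vkd nlrb
Hunk 2: at line 6 remove [tbx] add [sifmq] -> 10 lines: qnhbl smxal mwbm pbtw xktcf thwpv riae sifmq vkd nlrb
Hunk 3: at line 7 remove [sifmq,vkd] add [tref] -> 9 lines: qnhbl smxal mwbm pbtw xktcf thwpv riae tref nlrb
Hunk 4: at line 1 remove [smxal] add [dtnip,fzwwx,uyvx] -> 11 lines: qnhbl dtnip fzwwx uyvx mwbm pbtw xktcf thwpv riae tref nlrb
Final line 5: mwbm

Answer: mwbm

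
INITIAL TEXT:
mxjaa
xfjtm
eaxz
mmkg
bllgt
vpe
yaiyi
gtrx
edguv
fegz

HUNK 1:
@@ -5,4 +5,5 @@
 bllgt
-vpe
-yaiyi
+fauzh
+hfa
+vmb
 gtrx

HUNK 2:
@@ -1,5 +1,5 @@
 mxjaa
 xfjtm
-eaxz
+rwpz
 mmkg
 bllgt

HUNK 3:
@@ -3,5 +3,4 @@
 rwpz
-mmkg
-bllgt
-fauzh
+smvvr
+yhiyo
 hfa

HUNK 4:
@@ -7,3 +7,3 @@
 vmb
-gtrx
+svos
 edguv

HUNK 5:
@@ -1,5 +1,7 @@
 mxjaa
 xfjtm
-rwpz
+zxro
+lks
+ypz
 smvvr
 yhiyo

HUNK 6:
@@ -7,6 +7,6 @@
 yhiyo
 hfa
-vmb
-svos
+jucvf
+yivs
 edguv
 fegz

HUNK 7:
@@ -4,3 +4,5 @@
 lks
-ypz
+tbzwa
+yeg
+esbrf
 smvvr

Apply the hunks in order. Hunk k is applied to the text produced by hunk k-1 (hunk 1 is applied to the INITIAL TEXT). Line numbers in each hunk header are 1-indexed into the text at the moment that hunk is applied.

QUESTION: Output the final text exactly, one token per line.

Answer: mxjaa
xfjtm
zxro
lks
tbzwa
yeg
esbrf
smvvr
yhiyo
hfa
jucvf
yivs
edguv
fegz

Derivation:
Hunk 1: at line 5 remove [vpe,yaiyi] add [fauzh,hfa,vmb] -> 11 lines: mxjaa xfjtm eaxz mmkg bllgt fauzh hfa vmb gtrx edguv fegz
Hunk 2: at line 1 remove [eaxz] add [rwpz] -> 11 lines: mxjaa xfjtm rwpz mmkg bllgt fauzh hfa vmb gtrx edguv fegz
Hunk 3: at line 3 remove [mmkg,bllgt,fauzh] add [smvvr,yhiyo] -> 10 lines: mxjaa xfjtm rwpz smvvr yhiyo hfa vmb gtrx edguv fegz
Hunk 4: at line 7 remove [gtrx] add [svos] -> 10 lines: mxjaa xfjtm rwpz smvvr yhiyo hfa vmb svos edguv fegz
Hunk 5: at line 1 remove [rwpz] add [zxro,lks,ypz] -> 12 lines: mxjaa xfjtm zxro lks ypz smvvr yhiyo hfa vmb svos edguv fegz
Hunk 6: at line 7 remove [vmb,svos] add [jucvf,yivs] -> 12 lines: mxjaa xfjtm zxro lks ypz smvvr yhiyo hfa jucvf yivs edguv fegz
Hunk 7: at line 4 remove [ypz] add [tbzwa,yeg,esbrf] -> 14 lines: mxjaa xfjtm zxro lks tbzwa yeg esbrf smvvr yhiyo hfa jucvf yivs edguv fegz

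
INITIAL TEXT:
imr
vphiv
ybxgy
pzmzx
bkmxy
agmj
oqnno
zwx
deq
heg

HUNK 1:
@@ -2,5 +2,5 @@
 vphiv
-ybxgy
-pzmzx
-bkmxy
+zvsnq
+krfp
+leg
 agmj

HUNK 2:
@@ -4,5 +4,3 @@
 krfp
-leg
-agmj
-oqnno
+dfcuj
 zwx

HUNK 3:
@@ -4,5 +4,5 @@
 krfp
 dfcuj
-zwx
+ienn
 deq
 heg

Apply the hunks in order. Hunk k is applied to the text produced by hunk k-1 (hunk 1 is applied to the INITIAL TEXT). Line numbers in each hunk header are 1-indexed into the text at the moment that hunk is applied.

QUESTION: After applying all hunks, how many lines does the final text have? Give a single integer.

Answer: 8

Derivation:
Hunk 1: at line 2 remove [ybxgy,pzmzx,bkmxy] add [zvsnq,krfp,leg] -> 10 lines: imr vphiv zvsnq krfp leg agmj oqnno zwx deq heg
Hunk 2: at line 4 remove [leg,agmj,oqnno] add [dfcuj] -> 8 lines: imr vphiv zvsnq krfp dfcuj zwx deq heg
Hunk 3: at line 4 remove [zwx] add [ienn] -> 8 lines: imr vphiv zvsnq krfp dfcuj ienn deq heg
Final line count: 8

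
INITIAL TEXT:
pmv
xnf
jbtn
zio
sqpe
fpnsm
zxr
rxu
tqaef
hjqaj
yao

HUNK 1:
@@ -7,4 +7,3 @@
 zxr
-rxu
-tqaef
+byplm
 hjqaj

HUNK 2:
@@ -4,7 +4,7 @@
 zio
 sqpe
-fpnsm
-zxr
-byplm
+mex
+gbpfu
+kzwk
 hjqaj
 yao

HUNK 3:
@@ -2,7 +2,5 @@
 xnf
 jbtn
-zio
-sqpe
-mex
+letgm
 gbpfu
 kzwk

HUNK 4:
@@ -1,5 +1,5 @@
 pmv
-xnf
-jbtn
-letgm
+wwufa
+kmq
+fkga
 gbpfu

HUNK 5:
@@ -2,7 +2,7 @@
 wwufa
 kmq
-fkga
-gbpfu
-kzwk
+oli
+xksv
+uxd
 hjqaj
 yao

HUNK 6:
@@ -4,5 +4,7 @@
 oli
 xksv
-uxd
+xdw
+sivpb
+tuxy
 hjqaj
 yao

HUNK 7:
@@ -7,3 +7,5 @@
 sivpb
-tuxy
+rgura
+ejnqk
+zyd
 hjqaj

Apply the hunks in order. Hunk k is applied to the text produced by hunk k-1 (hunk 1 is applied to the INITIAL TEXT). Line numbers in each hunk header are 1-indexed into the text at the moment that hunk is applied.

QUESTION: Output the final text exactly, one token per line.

Answer: pmv
wwufa
kmq
oli
xksv
xdw
sivpb
rgura
ejnqk
zyd
hjqaj
yao

Derivation:
Hunk 1: at line 7 remove [rxu,tqaef] add [byplm] -> 10 lines: pmv xnf jbtn zio sqpe fpnsm zxr byplm hjqaj yao
Hunk 2: at line 4 remove [fpnsm,zxr,byplm] add [mex,gbpfu,kzwk] -> 10 lines: pmv xnf jbtn zio sqpe mex gbpfu kzwk hjqaj yao
Hunk 3: at line 2 remove [zio,sqpe,mex] add [letgm] -> 8 lines: pmv xnf jbtn letgm gbpfu kzwk hjqaj yao
Hunk 4: at line 1 remove [xnf,jbtn,letgm] add [wwufa,kmq,fkga] -> 8 lines: pmv wwufa kmq fkga gbpfu kzwk hjqaj yao
Hunk 5: at line 2 remove [fkga,gbpfu,kzwk] add [oli,xksv,uxd] -> 8 lines: pmv wwufa kmq oli xksv uxd hjqaj yao
Hunk 6: at line 4 remove [uxd] add [xdw,sivpb,tuxy] -> 10 lines: pmv wwufa kmq oli xksv xdw sivpb tuxy hjqaj yao
Hunk 7: at line 7 remove [tuxy] add [rgura,ejnqk,zyd] -> 12 lines: pmv wwufa kmq oli xksv xdw sivpb rgura ejnqk zyd hjqaj yao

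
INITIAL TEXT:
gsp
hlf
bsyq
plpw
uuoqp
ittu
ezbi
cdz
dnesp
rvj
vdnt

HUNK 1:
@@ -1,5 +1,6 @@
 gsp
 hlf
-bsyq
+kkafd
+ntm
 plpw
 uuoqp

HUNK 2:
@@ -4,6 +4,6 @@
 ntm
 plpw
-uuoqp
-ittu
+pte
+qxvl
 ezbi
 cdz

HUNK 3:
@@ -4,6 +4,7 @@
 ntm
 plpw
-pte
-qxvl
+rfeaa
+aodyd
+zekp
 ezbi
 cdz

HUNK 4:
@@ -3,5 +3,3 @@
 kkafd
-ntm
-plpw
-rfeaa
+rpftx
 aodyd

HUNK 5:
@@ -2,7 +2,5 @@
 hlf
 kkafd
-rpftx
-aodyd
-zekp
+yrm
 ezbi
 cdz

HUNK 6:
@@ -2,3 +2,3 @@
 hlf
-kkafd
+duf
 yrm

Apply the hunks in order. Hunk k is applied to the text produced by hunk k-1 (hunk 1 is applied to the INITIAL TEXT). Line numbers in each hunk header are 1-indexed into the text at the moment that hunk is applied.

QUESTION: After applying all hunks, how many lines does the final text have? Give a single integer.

Answer: 9

Derivation:
Hunk 1: at line 1 remove [bsyq] add [kkafd,ntm] -> 12 lines: gsp hlf kkafd ntm plpw uuoqp ittu ezbi cdz dnesp rvj vdnt
Hunk 2: at line 4 remove [uuoqp,ittu] add [pte,qxvl] -> 12 lines: gsp hlf kkafd ntm plpw pte qxvl ezbi cdz dnesp rvj vdnt
Hunk 3: at line 4 remove [pte,qxvl] add [rfeaa,aodyd,zekp] -> 13 lines: gsp hlf kkafd ntm plpw rfeaa aodyd zekp ezbi cdz dnesp rvj vdnt
Hunk 4: at line 3 remove [ntm,plpw,rfeaa] add [rpftx] -> 11 lines: gsp hlf kkafd rpftx aodyd zekp ezbi cdz dnesp rvj vdnt
Hunk 5: at line 2 remove [rpftx,aodyd,zekp] add [yrm] -> 9 lines: gsp hlf kkafd yrm ezbi cdz dnesp rvj vdnt
Hunk 6: at line 2 remove [kkafd] add [duf] -> 9 lines: gsp hlf duf yrm ezbi cdz dnesp rvj vdnt
Final line count: 9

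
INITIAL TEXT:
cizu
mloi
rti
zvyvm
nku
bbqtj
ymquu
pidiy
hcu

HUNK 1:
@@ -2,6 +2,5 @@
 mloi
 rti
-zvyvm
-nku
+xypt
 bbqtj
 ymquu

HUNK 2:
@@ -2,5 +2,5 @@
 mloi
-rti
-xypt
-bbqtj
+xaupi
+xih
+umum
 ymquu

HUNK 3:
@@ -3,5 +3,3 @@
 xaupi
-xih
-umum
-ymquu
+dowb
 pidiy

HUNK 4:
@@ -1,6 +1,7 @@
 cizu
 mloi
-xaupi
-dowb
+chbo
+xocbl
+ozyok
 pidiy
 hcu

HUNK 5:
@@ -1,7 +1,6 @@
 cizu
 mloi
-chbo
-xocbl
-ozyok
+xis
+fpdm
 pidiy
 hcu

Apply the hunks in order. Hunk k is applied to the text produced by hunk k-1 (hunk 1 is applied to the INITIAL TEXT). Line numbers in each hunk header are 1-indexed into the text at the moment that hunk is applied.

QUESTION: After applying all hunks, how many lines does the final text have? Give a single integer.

Hunk 1: at line 2 remove [zvyvm,nku] add [xypt] -> 8 lines: cizu mloi rti xypt bbqtj ymquu pidiy hcu
Hunk 2: at line 2 remove [rti,xypt,bbqtj] add [xaupi,xih,umum] -> 8 lines: cizu mloi xaupi xih umum ymquu pidiy hcu
Hunk 3: at line 3 remove [xih,umum,ymquu] add [dowb] -> 6 lines: cizu mloi xaupi dowb pidiy hcu
Hunk 4: at line 1 remove [xaupi,dowb] add [chbo,xocbl,ozyok] -> 7 lines: cizu mloi chbo xocbl ozyok pidiy hcu
Hunk 5: at line 1 remove [chbo,xocbl,ozyok] add [xis,fpdm] -> 6 lines: cizu mloi xis fpdm pidiy hcu
Final line count: 6

Answer: 6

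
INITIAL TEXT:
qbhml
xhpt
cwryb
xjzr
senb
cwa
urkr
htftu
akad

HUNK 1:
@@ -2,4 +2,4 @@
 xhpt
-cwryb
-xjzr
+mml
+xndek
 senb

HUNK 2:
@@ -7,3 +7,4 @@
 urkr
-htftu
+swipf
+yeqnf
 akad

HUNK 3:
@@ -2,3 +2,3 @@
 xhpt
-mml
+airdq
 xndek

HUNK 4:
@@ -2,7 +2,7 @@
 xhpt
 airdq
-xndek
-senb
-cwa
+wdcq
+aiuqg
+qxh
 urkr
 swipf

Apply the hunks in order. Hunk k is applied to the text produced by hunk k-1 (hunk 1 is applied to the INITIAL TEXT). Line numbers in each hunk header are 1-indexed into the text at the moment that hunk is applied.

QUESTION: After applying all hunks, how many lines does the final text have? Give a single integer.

Answer: 10

Derivation:
Hunk 1: at line 2 remove [cwryb,xjzr] add [mml,xndek] -> 9 lines: qbhml xhpt mml xndek senb cwa urkr htftu akad
Hunk 2: at line 7 remove [htftu] add [swipf,yeqnf] -> 10 lines: qbhml xhpt mml xndek senb cwa urkr swipf yeqnf akad
Hunk 3: at line 2 remove [mml] add [airdq] -> 10 lines: qbhml xhpt airdq xndek senb cwa urkr swipf yeqnf akad
Hunk 4: at line 2 remove [xndek,senb,cwa] add [wdcq,aiuqg,qxh] -> 10 lines: qbhml xhpt airdq wdcq aiuqg qxh urkr swipf yeqnf akad
Final line count: 10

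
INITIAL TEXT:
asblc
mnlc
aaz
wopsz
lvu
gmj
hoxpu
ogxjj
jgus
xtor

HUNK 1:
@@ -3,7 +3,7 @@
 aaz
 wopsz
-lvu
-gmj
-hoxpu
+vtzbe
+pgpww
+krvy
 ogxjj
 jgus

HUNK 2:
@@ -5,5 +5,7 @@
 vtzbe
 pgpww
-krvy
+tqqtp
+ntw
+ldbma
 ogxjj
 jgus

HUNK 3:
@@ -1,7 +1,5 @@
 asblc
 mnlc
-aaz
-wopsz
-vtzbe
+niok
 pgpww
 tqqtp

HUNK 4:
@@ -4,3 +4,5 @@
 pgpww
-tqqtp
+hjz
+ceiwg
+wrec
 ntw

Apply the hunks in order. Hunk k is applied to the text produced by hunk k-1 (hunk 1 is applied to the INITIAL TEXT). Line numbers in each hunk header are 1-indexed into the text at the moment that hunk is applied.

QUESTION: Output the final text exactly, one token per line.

Hunk 1: at line 3 remove [lvu,gmj,hoxpu] add [vtzbe,pgpww,krvy] -> 10 lines: asblc mnlc aaz wopsz vtzbe pgpww krvy ogxjj jgus xtor
Hunk 2: at line 5 remove [krvy] add [tqqtp,ntw,ldbma] -> 12 lines: asblc mnlc aaz wopsz vtzbe pgpww tqqtp ntw ldbma ogxjj jgus xtor
Hunk 3: at line 1 remove [aaz,wopsz,vtzbe] add [niok] -> 10 lines: asblc mnlc niok pgpww tqqtp ntw ldbma ogxjj jgus xtor
Hunk 4: at line 4 remove [tqqtp] add [hjz,ceiwg,wrec] -> 12 lines: asblc mnlc niok pgpww hjz ceiwg wrec ntw ldbma ogxjj jgus xtor

Answer: asblc
mnlc
niok
pgpww
hjz
ceiwg
wrec
ntw
ldbma
ogxjj
jgus
xtor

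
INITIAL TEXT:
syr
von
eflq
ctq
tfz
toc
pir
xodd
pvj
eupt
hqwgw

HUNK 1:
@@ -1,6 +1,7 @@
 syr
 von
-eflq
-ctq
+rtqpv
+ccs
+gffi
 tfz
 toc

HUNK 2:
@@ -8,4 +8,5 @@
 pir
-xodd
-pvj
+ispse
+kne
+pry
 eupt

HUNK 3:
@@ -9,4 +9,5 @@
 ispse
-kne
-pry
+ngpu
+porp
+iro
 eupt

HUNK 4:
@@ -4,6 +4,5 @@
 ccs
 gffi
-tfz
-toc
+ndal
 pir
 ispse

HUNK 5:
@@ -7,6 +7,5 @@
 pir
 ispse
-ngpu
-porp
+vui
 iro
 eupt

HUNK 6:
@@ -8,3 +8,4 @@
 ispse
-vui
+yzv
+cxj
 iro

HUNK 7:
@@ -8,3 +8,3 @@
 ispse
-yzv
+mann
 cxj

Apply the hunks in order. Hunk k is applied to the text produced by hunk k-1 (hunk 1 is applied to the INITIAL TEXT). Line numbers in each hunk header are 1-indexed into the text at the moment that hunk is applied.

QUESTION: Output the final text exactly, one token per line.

Hunk 1: at line 1 remove [eflq,ctq] add [rtqpv,ccs,gffi] -> 12 lines: syr von rtqpv ccs gffi tfz toc pir xodd pvj eupt hqwgw
Hunk 2: at line 8 remove [xodd,pvj] add [ispse,kne,pry] -> 13 lines: syr von rtqpv ccs gffi tfz toc pir ispse kne pry eupt hqwgw
Hunk 3: at line 9 remove [kne,pry] add [ngpu,porp,iro] -> 14 lines: syr von rtqpv ccs gffi tfz toc pir ispse ngpu porp iro eupt hqwgw
Hunk 4: at line 4 remove [tfz,toc] add [ndal] -> 13 lines: syr von rtqpv ccs gffi ndal pir ispse ngpu porp iro eupt hqwgw
Hunk 5: at line 7 remove [ngpu,porp] add [vui] -> 12 lines: syr von rtqpv ccs gffi ndal pir ispse vui iro eupt hqwgw
Hunk 6: at line 8 remove [vui] add [yzv,cxj] -> 13 lines: syr von rtqpv ccs gffi ndal pir ispse yzv cxj iro eupt hqwgw
Hunk 7: at line 8 remove [yzv] add [mann] -> 13 lines: syr von rtqpv ccs gffi ndal pir ispse mann cxj iro eupt hqwgw

Answer: syr
von
rtqpv
ccs
gffi
ndal
pir
ispse
mann
cxj
iro
eupt
hqwgw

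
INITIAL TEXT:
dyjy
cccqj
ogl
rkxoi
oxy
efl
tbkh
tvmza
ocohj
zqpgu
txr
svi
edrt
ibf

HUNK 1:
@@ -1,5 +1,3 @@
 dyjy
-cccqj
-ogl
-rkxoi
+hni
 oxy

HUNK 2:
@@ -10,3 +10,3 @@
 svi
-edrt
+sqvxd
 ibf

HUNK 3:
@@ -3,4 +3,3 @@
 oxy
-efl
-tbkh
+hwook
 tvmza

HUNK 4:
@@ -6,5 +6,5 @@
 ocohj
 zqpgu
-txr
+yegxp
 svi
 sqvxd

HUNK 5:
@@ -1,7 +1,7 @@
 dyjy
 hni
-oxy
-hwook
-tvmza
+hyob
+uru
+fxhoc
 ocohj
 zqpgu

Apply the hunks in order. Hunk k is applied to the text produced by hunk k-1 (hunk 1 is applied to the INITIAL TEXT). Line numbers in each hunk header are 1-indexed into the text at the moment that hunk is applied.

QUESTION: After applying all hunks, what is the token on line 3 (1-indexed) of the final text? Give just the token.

Answer: hyob

Derivation:
Hunk 1: at line 1 remove [cccqj,ogl,rkxoi] add [hni] -> 12 lines: dyjy hni oxy efl tbkh tvmza ocohj zqpgu txr svi edrt ibf
Hunk 2: at line 10 remove [edrt] add [sqvxd] -> 12 lines: dyjy hni oxy efl tbkh tvmza ocohj zqpgu txr svi sqvxd ibf
Hunk 3: at line 3 remove [efl,tbkh] add [hwook] -> 11 lines: dyjy hni oxy hwook tvmza ocohj zqpgu txr svi sqvxd ibf
Hunk 4: at line 6 remove [txr] add [yegxp] -> 11 lines: dyjy hni oxy hwook tvmza ocohj zqpgu yegxp svi sqvxd ibf
Hunk 5: at line 1 remove [oxy,hwook,tvmza] add [hyob,uru,fxhoc] -> 11 lines: dyjy hni hyob uru fxhoc ocohj zqpgu yegxp svi sqvxd ibf
Final line 3: hyob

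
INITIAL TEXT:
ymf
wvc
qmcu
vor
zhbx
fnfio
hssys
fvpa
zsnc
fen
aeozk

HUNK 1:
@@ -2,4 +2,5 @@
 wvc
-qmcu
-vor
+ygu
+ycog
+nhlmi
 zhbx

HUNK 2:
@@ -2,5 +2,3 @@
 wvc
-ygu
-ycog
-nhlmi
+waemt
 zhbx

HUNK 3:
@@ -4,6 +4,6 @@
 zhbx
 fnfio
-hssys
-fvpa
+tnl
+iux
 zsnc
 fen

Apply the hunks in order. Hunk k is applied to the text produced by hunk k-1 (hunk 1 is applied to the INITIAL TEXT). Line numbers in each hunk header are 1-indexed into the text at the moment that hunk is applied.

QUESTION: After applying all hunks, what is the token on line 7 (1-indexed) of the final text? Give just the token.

Hunk 1: at line 2 remove [qmcu,vor] add [ygu,ycog,nhlmi] -> 12 lines: ymf wvc ygu ycog nhlmi zhbx fnfio hssys fvpa zsnc fen aeozk
Hunk 2: at line 2 remove [ygu,ycog,nhlmi] add [waemt] -> 10 lines: ymf wvc waemt zhbx fnfio hssys fvpa zsnc fen aeozk
Hunk 3: at line 4 remove [hssys,fvpa] add [tnl,iux] -> 10 lines: ymf wvc waemt zhbx fnfio tnl iux zsnc fen aeozk
Final line 7: iux

Answer: iux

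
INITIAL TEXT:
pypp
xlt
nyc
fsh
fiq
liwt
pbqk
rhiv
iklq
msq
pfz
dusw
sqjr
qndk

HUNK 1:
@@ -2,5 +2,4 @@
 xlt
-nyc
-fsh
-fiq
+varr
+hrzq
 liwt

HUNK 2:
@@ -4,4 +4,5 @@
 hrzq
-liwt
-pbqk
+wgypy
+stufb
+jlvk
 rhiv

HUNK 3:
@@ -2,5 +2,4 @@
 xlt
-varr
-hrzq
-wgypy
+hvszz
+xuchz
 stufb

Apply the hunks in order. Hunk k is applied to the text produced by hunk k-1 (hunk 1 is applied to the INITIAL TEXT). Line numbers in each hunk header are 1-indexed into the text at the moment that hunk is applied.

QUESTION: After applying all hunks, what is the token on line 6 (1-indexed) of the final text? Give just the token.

Answer: jlvk

Derivation:
Hunk 1: at line 2 remove [nyc,fsh,fiq] add [varr,hrzq] -> 13 lines: pypp xlt varr hrzq liwt pbqk rhiv iklq msq pfz dusw sqjr qndk
Hunk 2: at line 4 remove [liwt,pbqk] add [wgypy,stufb,jlvk] -> 14 lines: pypp xlt varr hrzq wgypy stufb jlvk rhiv iklq msq pfz dusw sqjr qndk
Hunk 3: at line 2 remove [varr,hrzq,wgypy] add [hvszz,xuchz] -> 13 lines: pypp xlt hvszz xuchz stufb jlvk rhiv iklq msq pfz dusw sqjr qndk
Final line 6: jlvk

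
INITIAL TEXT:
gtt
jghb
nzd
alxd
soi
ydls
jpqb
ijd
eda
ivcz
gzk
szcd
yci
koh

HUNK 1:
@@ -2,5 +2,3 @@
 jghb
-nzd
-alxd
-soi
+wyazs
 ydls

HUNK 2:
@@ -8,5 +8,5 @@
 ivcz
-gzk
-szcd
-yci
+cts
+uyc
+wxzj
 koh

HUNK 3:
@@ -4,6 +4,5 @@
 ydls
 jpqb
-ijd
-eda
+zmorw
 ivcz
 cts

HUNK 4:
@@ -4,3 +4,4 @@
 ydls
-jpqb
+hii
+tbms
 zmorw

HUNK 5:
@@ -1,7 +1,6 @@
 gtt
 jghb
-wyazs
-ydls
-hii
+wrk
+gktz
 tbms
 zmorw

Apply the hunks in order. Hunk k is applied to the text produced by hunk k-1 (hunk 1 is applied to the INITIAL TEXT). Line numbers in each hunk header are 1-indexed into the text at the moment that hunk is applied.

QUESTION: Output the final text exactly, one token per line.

Hunk 1: at line 2 remove [nzd,alxd,soi] add [wyazs] -> 12 lines: gtt jghb wyazs ydls jpqb ijd eda ivcz gzk szcd yci koh
Hunk 2: at line 8 remove [gzk,szcd,yci] add [cts,uyc,wxzj] -> 12 lines: gtt jghb wyazs ydls jpqb ijd eda ivcz cts uyc wxzj koh
Hunk 3: at line 4 remove [ijd,eda] add [zmorw] -> 11 lines: gtt jghb wyazs ydls jpqb zmorw ivcz cts uyc wxzj koh
Hunk 4: at line 4 remove [jpqb] add [hii,tbms] -> 12 lines: gtt jghb wyazs ydls hii tbms zmorw ivcz cts uyc wxzj koh
Hunk 5: at line 1 remove [wyazs,ydls,hii] add [wrk,gktz] -> 11 lines: gtt jghb wrk gktz tbms zmorw ivcz cts uyc wxzj koh

Answer: gtt
jghb
wrk
gktz
tbms
zmorw
ivcz
cts
uyc
wxzj
koh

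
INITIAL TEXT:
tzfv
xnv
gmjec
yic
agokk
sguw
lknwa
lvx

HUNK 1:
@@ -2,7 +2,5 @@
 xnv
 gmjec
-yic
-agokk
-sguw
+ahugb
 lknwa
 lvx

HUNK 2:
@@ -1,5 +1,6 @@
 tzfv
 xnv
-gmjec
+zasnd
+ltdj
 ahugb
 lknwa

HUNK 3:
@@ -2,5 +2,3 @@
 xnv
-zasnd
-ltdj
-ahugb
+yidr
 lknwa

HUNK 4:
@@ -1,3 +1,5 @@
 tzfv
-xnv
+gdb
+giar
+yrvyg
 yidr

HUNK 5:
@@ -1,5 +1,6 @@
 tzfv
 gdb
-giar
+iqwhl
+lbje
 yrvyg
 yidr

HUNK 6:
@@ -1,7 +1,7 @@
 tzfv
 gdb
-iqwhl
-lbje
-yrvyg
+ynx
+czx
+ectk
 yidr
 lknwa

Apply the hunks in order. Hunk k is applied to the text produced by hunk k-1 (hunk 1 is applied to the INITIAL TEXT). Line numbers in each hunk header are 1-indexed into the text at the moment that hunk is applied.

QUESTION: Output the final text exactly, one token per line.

Hunk 1: at line 2 remove [yic,agokk,sguw] add [ahugb] -> 6 lines: tzfv xnv gmjec ahugb lknwa lvx
Hunk 2: at line 1 remove [gmjec] add [zasnd,ltdj] -> 7 lines: tzfv xnv zasnd ltdj ahugb lknwa lvx
Hunk 3: at line 2 remove [zasnd,ltdj,ahugb] add [yidr] -> 5 lines: tzfv xnv yidr lknwa lvx
Hunk 4: at line 1 remove [xnv] add [gdb,giar,yrvyg] -> 7 lines: tzfv gdb giar yrvyg yidr lknwa lvx
Hunk 5: at line 1 remove [giar] add [iqwhl,lbje] -> 8 lines: tzfv gdb iqwhl lbje yrvyg yidr lknwa lvx
Hunk 6: at line 1 remove [iqwhl,lbje,yrvyg] add [ynx,czx,ectk] -> 8 lines: tzfv gdb ynx czx ectk yidr lknwa lvx

Answer: tzfv
gdb
ynx
czx
ectk
yidr
lknwa
lvx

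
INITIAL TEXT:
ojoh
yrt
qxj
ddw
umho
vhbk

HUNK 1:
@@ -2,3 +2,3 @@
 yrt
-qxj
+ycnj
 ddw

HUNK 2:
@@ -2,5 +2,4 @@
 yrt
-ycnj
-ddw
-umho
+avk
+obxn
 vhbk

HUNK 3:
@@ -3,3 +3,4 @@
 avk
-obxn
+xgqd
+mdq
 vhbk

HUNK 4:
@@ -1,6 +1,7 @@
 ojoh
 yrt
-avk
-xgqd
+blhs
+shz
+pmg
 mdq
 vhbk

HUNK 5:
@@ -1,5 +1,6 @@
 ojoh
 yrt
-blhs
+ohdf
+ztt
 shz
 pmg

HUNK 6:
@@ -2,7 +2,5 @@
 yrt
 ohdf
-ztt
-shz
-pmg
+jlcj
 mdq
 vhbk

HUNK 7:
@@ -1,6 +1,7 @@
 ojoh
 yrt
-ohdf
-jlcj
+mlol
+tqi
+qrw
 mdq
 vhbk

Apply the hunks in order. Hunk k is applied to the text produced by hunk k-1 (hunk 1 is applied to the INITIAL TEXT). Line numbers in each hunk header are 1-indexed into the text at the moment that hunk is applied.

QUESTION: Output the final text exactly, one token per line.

Answer: ojoh
yrt
mlol
tqi
qrw
mdq
vhbk

Derivation:
Hunk 1: at line 2 remove [qxj] add [ycnj] -> 6 lines: ojoh yrt ycnj ddw umho vhbk
Hunk 2: at line 2 remove [ycnj,ddw,umho] add [avk,obxn] -> 5 lines: ojoh yrt avk obxn vhbk
Hunk 3: at line 3 remove [obxn] add [xgqd,mdq] -> 6 lines: ojoh yrt avk xgqd mdq vhbk
Hunk 4: at line 1 remove [avk,xgqd] add [blhs,shz,pmg] -> 7 lines: ojoh yrt blhs shz pmg mdq vhbk
Hunk 5: at line 1 remove [blhs] add [ohdf,ztt] -> 8 lines: ojoh yrt ohdf ztt shz pmg mdq vhbk
Hunk 6: at line 2 remove [ztt,shz,pmg] add [jlcj] -> 6 lines: ojoh yrt ohdf jlcj mdq vhbk
Hunk 7: at line 1 remove [ohdf,jlcj] add [mlol,tqi,qrw] -> 7 lines: ojoh yrt mlol tqi qrw mdq vhbk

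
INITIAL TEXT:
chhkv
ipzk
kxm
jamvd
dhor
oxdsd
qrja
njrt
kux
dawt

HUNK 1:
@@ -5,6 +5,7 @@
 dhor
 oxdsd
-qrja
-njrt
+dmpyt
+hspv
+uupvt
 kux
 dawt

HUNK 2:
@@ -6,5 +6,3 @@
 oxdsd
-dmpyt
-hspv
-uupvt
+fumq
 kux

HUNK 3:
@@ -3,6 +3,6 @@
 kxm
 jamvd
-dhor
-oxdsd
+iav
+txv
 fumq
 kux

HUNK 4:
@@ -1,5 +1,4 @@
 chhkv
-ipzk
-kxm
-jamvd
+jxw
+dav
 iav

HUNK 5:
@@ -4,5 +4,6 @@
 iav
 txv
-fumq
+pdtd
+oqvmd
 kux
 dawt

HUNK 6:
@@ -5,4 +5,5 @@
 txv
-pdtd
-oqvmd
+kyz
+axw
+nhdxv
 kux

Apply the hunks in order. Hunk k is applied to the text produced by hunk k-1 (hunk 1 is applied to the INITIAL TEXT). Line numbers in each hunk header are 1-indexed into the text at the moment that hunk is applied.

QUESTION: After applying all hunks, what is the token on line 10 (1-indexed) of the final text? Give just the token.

Answer: dawt

Derivation:
Hunk 1: at line 5 remove [qrja,njrt] add [dmpyt,hspv,uupvt] -> 11 lines: chhkv ipzk kxm jamvd dhor oxdsd dmpyt hspv uupvt kux dawt
Hunk 2: at line 6 remove [dmpyt,hspv,uupvt] add [fumq] -> 9 lines: chhkv ipzk kxm jamvd dhor oxdsd fumq kux dawt
Hunk 3: at line 3 remove [dhor,oxdsd] add [iav,txv] -> 9 lines: chhkv ipzk kxm jamvd iav txv fumq kux dawt
Hunk 4: at line 1 remove [ipzk,kxm,jamvd] add [jxw,dav] -> 8 lines: chhkv jxw dav iav txv fumq kux dawt
Hunk 5: at line 4 remove [fumq] add [pdtd,oqvmd] -> 9 lines: chhkv jxw dav iav txv pdtd oqvmd kux dawt
Hunk 6: at line 5 remove [pdtd,oqvmd] add [kyz,axw,nhdxv] -> 10 lines: chhkv jxw dav iav txv kyz axw nhdxv kux dawt
Final line 10: dawt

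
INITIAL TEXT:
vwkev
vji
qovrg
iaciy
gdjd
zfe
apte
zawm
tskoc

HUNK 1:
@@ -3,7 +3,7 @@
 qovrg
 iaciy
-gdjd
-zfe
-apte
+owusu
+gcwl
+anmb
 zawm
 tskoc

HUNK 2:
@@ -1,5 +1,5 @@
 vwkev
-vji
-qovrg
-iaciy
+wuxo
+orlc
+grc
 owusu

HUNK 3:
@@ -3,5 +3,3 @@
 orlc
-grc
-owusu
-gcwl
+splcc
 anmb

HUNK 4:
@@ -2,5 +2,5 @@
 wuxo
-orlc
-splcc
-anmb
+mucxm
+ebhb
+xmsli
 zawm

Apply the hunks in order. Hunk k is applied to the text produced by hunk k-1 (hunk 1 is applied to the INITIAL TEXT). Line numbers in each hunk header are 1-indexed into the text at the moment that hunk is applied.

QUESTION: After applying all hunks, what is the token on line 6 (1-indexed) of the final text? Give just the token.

Hunk 1: at line 3 remove [gdjd,zfe,apte] add [owusu,gcwl,anmb] -> 9 lines: vwkev vji qovrg iaciy owusu gcwl anmb zawm tskoc
Hunk 2: at line 1 remove [vji,qovrg,iaciy] add [wuxo,orlc,grc] -> 9 lines: vwkev wuxo orlc grc owusu gcwl anmb zawm tskoc
Hunk 3: at line 3 remove [grc,owusu,gcwl] add [splcc] -> 7 lines: vwkev wuxo orlc splcc anmb zawm tskoc
Hunk 4: at line 2 remove [orlc,splcc,anmb] add [mucxm,ebhb,xmsli] -> 7 lines: vwkev wuxo mucxm ebhb xmsli zawm tskoc
Final line 6: zawm

Answer: zawm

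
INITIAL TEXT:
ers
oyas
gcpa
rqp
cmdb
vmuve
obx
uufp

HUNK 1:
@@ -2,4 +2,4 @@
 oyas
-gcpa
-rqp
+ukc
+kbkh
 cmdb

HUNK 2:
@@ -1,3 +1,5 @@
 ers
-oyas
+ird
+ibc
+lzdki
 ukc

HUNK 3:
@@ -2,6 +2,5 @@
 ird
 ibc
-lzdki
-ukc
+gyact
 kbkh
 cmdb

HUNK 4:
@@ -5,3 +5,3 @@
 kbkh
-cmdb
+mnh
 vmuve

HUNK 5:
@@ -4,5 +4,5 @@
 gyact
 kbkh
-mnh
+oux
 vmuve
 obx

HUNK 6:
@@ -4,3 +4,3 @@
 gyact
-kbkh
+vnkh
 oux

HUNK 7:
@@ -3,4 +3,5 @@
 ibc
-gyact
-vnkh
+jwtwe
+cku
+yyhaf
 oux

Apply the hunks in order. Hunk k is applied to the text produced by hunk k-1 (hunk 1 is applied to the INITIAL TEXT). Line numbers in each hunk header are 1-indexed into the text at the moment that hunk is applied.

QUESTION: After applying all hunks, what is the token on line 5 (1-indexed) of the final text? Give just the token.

Hunk 1: at line 2 remove [gcpa,rqp] add [ukc,kbkh] -> 8 lines: ers oyas ukc kbkh cmdb vmuve obx uufp
Hunk 2: at line 1 remove [oyas] add [ird,ibc,lzdki] -> 10 lines: ers ird ibc lzdki ukc kbkh cmdb vmuve obx uufp
Hunk 3: at line 2 remove [lzdki,ukc] add [gyact] -> 9 lines: ers ird ibc gyact kbkh cmdb vmuve obx uufp
Hunk 4: at line 5 remove [cmdb] add [mnh] -> 9 lines: ers ird ibc gyact kbkh mnh vmuve obx uufp
Hunk 5: at line 4 remove [mnh] add [oux] -> 9 lines: ers ird ibc gyact kbkh oux vmuve obx uufp
Hunk 6: at line 4 remove [kbkh] add [vnkh] -> 9 lines: ers ird ibc gyact vnkh oux vmuve obx uufp
Hunk 7: at line 3 remove [gyact,vnkh] add [jwtwe,cku,yyhaf] -> 10 lines: ers ird ibc jwtwe cku yyhaf oux vmuve obx uufp
Final line 5: cku

Answer: cku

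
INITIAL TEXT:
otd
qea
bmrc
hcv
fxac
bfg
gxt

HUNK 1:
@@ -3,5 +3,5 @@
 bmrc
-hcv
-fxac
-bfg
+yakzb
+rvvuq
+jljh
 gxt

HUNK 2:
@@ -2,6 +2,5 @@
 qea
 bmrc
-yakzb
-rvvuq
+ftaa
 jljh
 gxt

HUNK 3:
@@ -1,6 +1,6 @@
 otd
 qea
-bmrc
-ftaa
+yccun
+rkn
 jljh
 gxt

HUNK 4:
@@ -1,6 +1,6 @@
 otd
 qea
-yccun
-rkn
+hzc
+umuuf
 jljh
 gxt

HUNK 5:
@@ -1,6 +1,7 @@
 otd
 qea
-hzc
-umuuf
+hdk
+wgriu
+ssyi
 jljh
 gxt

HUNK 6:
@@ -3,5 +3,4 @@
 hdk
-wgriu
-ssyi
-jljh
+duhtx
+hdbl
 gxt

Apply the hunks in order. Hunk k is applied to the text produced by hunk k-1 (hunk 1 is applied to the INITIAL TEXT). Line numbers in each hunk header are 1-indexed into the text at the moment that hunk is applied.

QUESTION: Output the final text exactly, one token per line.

Answer: otd
qea
hdk
duhtx
hdbl
gxt

Derivation:
Hunk 1: at line 3 remove [hcv,fxac,bfg] add [yakzb,rvvuq,jljh] -> 7 lines: otd qea bmrc yakzb rvvuq jljh gxt
Hunk 2: at line 2 remove [yakzb,rvvuq] add [ftaa] -> 6 lines: otd qea bmrc ftaa jljh gxt
Hunk 3: at line 1 remove [bmrc,ftaa] add [yccun,rkn] -> 6 lines: otd qea yccun rkn jljh gxt
Hunk 4: at line 1 remove [yccun,rkn] add [hzc,umuuf] -> 6 lines: otd qea hzc umuuf jljh gxt
Hunk 5: at line 1 remove [hzc,umuuf] add [hdk,wgriu,ssyi] -> 7 lines: otd qea hdk wgriu ssyi jljh gxt
Hunk 6: at line 3 remove [wgriu,ssyi,jljh] add [duhtx,hdbl] -> 6 lines: otd qea hdk duhtx hdbl gxt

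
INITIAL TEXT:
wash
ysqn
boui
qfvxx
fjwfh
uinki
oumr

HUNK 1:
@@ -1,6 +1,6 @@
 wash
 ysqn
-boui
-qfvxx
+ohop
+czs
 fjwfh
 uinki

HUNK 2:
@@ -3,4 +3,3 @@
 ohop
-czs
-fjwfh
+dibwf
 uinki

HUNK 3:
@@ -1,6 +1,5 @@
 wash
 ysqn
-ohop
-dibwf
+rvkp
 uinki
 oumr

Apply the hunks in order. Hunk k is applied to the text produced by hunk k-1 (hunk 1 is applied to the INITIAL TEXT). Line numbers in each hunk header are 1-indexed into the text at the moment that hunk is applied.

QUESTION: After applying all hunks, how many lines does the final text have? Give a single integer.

Hunk 1: at line 1 remove [boui,qfvxx] add [ohop,czs] -> 7 lines: wash ysqn ohop czs fjwfh uinki oumr
Hunk 2: at line 3 remove [czs,fjwfh] add [dibwf] -> 6 lines: wash ysqn ohop dibwf uinki oumr
Hunk 3: at line 1 remove [ohop,dibwf] add [rvkp] -> 5 lines: wash ysqn rvkp uinki oumr
Final line count: 5

Answer: 5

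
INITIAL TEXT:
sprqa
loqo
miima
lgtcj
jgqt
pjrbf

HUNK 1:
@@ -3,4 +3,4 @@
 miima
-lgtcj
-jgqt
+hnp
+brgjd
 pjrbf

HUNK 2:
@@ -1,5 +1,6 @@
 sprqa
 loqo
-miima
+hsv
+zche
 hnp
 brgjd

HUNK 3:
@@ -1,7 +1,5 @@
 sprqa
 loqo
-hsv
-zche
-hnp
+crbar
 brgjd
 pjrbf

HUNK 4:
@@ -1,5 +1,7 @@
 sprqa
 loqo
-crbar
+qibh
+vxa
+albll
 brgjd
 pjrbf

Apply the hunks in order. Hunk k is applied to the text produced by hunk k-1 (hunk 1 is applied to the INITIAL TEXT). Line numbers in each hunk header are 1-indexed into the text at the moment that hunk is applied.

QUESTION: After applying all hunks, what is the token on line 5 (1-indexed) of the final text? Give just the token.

Answer: albll

Derivation:
Hunk 1: at line 3 remove [lgtcj,jgqt] add [hnp,brgjd] -> 6 lines: sprqa loqo miima hnp brgjd pjrbf
Hunk 2: at line 1 remove [miima] add [hsv,zche] -> 7 lines: sprqa loqo hsv zche hnp brgjd pjrbf
Hunk 3: at line 1 remove [hsv,zche,hnp] add [crbar] -> 5 lines: sprqa loqo crbar brgjd pjrbf
Hunk 4: at line 1 remove [crbar] add [qibh,vxa,albll] -> 7 lines: sprqa loqo qibh vxa albll brgjd pjrbf
Final line 5: albll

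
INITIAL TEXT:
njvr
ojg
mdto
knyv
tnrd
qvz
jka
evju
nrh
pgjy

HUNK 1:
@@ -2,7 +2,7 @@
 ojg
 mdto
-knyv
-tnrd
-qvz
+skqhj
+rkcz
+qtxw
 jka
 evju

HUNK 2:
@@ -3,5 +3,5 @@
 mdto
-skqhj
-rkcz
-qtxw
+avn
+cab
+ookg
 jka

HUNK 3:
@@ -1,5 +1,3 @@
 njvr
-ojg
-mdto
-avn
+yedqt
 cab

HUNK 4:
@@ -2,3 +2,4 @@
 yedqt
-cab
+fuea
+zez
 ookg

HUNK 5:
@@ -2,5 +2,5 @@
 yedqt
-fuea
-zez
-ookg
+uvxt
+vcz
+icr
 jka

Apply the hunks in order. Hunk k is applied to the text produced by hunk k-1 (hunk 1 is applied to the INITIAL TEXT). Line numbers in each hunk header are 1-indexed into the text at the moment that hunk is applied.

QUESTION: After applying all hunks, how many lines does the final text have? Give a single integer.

Answer: 9

Derivation:
Hunk 1: at line 2 remove [knyv,tnrd,qvz] add [skqhj,rkcz,qtxw] -> 10 lines: njvr ojg mdto skqhj rkcz qtxw jka evju nrh pgjy
Hunk 2: at line 3 remove [skqhj,rkcz,qtxw] add [avn,cab,ookg] -> 10 lines: njvr ojg mdto avn cab ookg jka evju nrh pgjy
Hunk 3: at line 1 remove [ojg,mdto,avn] add [yedqt] -> 8 lines: njvr yedqt cab ookg jka evju nrh pgjy
Hunk 4: at line 2 remove [cab] add [fuea,zez] -> 9 lines: njvr yedqt fuea zez ookg jka evju nrh pgjy
Hunk 5: at line 2 remove [fuea,zez,ookg] add [uvxt,vcz,icr] -> 9 lines: njvr yedqt uvxt vcz icr jka evju nrh pgjy
Final line count: 9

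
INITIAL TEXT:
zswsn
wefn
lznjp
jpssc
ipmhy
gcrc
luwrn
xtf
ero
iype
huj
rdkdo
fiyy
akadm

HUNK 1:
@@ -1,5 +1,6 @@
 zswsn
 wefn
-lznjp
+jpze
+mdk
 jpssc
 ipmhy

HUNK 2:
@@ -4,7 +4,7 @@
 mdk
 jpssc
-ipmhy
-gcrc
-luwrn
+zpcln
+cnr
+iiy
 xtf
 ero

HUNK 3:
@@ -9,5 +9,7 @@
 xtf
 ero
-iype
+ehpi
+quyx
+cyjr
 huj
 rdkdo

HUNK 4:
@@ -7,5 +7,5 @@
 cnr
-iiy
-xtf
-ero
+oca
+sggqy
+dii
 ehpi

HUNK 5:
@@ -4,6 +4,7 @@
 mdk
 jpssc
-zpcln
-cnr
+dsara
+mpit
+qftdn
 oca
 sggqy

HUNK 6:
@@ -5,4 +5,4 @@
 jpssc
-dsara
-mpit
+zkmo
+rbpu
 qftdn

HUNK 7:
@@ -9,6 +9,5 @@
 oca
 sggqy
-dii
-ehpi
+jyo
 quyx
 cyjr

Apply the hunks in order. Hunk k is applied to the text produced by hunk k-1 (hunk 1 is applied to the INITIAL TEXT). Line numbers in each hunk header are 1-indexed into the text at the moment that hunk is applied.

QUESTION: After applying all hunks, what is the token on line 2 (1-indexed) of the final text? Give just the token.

Answer: wefn

Derivation:
Hunk 1: at line 1 remove [lznjp] add [jpze,mdk] -> 15 lines: zswsn wefn jpze mdk jpssc ipmhy gcrc luwrn xtf ero iype huj rdkdo fiyy akadm
Hunk 2: at line 4 remove [ipmhy,gcrc,luwrn] add [zpcln,cnr,iiy] -> 15 lines: zswsn wefn jpze mdk jpssc zpcln cnr iiy xtf ero iype huj rdkdo fiyy akadm
Hunk 3: at line 9 remove [iype] add [ehpi,quyx,cyjr] -> 17 lines: zswsn wefn jpze mdk jpssc zpcln cnr iiy xtf ero ehpi quyx cyjr huj rdkdo fiyy akadm
Hunk 4: at line 7 remove [iiy,xtf,ero] add [oca,sggqy,dii] -> 17 lines: zswsn wefn jpze mdk jpssc zpcln cnr oca sggqy dii ehpi quyx cyjr huj rdkdo fiyy akadm
Hunk 5: at line 4 remove [zpcln,cnr] add [dsara,mpit,qftdn] -> 18 lines: zswsn wefn jpze mdk jpssc dsara mpit qftdn oca sggqy dii ehpi quyx cyjr huj rdkdo fiyy akadm
Hunk 6: at line 5 remove [dsara,mpit] add [zkmo,rbpu] -> 18 lines: zswsn wefn jpze mdk jpssc zkmo rbpu qftdn oca sggqy dii ehpi quyx cyjr huj rdkdo fiyy akadm
Hunk 7: at line 9 remove [dii,ehpi] add [jyo] -> 17 lines: zswsn wefn jpze mdk jpssc zkmo rbpu qftdn oca sggqy jyo quyx cyjr huj rdkdo fiyy akadm
Final line 2: wefn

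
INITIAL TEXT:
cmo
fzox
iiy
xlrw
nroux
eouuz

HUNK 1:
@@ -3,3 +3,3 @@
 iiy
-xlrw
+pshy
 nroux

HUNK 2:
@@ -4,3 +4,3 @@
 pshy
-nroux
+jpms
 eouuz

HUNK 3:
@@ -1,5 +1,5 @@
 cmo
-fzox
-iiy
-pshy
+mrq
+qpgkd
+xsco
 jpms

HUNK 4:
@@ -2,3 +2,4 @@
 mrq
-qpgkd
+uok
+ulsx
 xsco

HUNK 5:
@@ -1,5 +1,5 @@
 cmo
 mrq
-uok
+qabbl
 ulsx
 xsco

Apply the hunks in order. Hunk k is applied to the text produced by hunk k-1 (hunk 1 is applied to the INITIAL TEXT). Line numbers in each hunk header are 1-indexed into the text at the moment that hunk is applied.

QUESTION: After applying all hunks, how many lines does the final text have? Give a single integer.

Answer: 7

Derivation:
Hunk 1: at line 3 remove [xlrw] add [pshy] -> 6 lines: cmo fzox iiy pshy nroux eouuz
Hunk 2: at line 4 remove [nroux] add [jpms] -> 6 lines: cmo fzox iiy pshy jpms eouuz
Hunk 3: at line 1 remove [fzox,iiy,pshy] add [mrq,qpgkd,xsco] -> 6 lines: cmo mrq qpgkd xsco jpms eouuz
Hunk 4: at line 2 remove [qpgkd] add [uok,ulsx] -> 7 lines: cmo mrq uok ulsx xsco jpms eouuz
Hunk 5: at line 1 remove [uok] add [qabbl] -> 7 lines: cmo mrq qabbl ulsx xsco jpms eouuz
Final line count: 7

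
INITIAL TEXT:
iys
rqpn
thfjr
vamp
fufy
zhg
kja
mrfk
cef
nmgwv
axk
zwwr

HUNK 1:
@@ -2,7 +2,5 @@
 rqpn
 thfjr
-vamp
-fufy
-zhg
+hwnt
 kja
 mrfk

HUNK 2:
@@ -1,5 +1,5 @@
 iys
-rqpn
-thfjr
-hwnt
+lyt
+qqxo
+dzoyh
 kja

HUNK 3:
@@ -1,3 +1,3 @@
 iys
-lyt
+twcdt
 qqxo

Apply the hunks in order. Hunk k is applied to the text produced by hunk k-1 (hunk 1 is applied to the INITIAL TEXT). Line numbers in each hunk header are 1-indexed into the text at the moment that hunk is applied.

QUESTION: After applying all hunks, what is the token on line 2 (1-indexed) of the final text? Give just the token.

Hunk 1: at line 2 remove [vamp,fufy,zhg] add [hwnt] -> 10 lines: iys rqpn thfjr hwnt kja mrfk cef nmgwv axk zwwr
Hunk 2: at line 1 remove [rqpn,thfjr,hwnt] add [lyt,qqxo,dzoyh] -> 10 lines: iys lyt qqxo dzoyh kja mrfk cef nmgwv axk zwwr
Hunk 3: at line 1 remove [lyt] add [twcdt] -> 10 lines: iys twcdt qqxo dzoyh kja mrfk cef nmgwv axk zwwr
Final line 2: twcdt

Answer: twcdt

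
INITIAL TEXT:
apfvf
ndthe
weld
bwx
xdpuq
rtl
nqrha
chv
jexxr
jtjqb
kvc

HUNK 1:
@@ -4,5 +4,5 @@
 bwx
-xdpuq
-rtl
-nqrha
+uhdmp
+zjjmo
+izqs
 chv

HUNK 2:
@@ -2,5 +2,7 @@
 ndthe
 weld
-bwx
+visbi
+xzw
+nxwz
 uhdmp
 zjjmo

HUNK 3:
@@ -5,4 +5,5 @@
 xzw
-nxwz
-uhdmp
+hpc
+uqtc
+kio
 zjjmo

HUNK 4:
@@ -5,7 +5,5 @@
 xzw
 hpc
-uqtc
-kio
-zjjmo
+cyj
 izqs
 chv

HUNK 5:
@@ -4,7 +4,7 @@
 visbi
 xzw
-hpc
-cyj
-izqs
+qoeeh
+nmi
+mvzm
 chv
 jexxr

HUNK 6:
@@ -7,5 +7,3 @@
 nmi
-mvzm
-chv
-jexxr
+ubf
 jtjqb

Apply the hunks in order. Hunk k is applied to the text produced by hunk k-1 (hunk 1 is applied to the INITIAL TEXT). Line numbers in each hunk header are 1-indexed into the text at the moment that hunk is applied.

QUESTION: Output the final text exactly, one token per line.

Hunk 1: at line 4 remove [xdpuq,rtl,nqrha] add [uhdmp,zjjmo,izqs] -> 11 lines: apfvf ndthe weld bwx uhdmp zjjmo izqs chv jexxr jtjqb kvc
Hunk 2: at line 2 remove [bwx] add [visbi,xzw,nxwz] -> 13 lines: apfvf ndthe weld visbi xzw nxwz uhdmp zjjmo izqs chv jexxr jtjqb kvc
Hunk 3: at line 5 remove [nxwz,uhdmp] add [hpc,uqtc,kio] -> 14 lines: apfvf ndthe weld visbi xzw hpc uqtc kio zjjmo izqs chv jexxr jtjqb kvc
Hunk 4: at line 5 remove [uqtc,kio,zjjmo] add [cyj] -> 12 lines: apfvf ndthe weld visbi xzw hpc cyj izqs chv jexxr jtjqb kvc
Hunk 5: at line 4 remove [hpc,cyj,izqs] add [qoeeh,nmi,mvzm] -> 12 lines: apfvf ndthe weld visbi xzw qoeeh nmi mvzm chv jexxr jtjqb kvc
Hunk 6: at line 7 remove [mvzm,chv,jexxr] add [ubf] -> 10 lines: apfvf ndthe weld visbi xzw qoeeh nmi ubf jtjqb kvc

Answer: apfvf
ndthe
weld
visbi
xzw
qoeeh
nmi
ubf
jtjqb
kvc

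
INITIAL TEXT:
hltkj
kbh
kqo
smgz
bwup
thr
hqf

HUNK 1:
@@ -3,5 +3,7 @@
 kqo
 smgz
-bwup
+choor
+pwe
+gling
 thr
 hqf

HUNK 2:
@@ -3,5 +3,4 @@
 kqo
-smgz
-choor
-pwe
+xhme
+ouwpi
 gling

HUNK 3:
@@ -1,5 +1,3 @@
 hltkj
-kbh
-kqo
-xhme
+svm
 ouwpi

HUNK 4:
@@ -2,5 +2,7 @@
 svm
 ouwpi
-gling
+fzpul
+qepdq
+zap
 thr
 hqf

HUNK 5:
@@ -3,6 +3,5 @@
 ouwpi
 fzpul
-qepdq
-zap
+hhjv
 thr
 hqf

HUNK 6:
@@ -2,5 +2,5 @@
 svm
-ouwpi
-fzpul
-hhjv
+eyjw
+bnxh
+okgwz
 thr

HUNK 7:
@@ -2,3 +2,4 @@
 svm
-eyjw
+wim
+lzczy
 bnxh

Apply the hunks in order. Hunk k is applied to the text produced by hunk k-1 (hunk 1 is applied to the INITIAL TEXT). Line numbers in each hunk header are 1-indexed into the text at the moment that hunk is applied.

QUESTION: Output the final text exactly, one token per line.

Answer: hltkj
svm
wim
lzczy
bnxh
okgwz
thr
hqf

Derivation:
Hunk 1: at line 3 remove [bwup] add [choor,pwe,gling] -> 9 lines: hltkj kbh kqo smgz choor pwe gling thr hqf
Hunk 2: at line 3 remove [smgz,choor,pwe] add [xhme,ouwpi] -> 8 lines: hltkj kbh kqo xhme ouwpi gling thr hqf
Hunk 3: at line 1 remove [kbh,kqo,xhme] add [svm] -> 6 lines: hltkj svm ouwpi gling thr hqf
Hunk 4: at line 2 remove [gling] add [fzpul,qepdq,zap] -> 8 lines: hltkj svm ouwpi fzpul qepdq zap thr hqf
Hunk 5: at line 3 remove [qepdq,zap] add [hhjv] -> 7 lines: hltkj svm ouwpi fzpul hhjv thr hqf
Hunk 6: at line 2 remove [ouwpi,fzpul,hhjv] add [eyjw,bnxh,okgwz] -> 7 lines: hltkj svm eyjw bnxh okgwz thr hqf
Hunk 7: at line 2 remove [eyjw] add [wim,lzczy] -> 8 lines: hltkj svm wim lzczy bnxh okgwz thr hqf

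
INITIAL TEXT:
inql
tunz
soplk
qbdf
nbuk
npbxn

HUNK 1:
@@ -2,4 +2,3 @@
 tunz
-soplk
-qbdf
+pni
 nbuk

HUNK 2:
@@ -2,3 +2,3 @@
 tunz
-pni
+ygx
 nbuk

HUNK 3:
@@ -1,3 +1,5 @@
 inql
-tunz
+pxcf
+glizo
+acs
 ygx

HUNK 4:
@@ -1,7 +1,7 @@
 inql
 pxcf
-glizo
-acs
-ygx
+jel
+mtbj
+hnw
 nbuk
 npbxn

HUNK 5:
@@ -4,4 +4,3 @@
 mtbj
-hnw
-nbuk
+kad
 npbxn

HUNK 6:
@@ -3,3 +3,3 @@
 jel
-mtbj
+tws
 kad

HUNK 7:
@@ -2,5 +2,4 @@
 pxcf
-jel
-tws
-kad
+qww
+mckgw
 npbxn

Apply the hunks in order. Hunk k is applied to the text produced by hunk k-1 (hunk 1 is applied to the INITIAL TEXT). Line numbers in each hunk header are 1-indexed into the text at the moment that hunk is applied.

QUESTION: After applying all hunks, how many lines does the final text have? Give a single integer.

Hunk 1: at line 2 remove [soplk,qbdf] add [pni] -> 5 lines: inql tunz pni nbuk npbxn
Hunk 2: at line 2 remove [pni] add [ygx] -> 5 lines: inql tunz ygx nbuk npbxn
Hunk 3: at line 1 remove [tunz] add [pxcf,glizo,acs] -> 7 lines: inql pxcf glizo acs ygx nbuk npbxn
Hunk 4: at line 1 remove [glizo,acs,ygx] add [jel,mtbj,hnw] -> 7 lines: inql pxcf jel mtbj hnw nbuk npbxn
Hunk 5: at line 4 remove [hnw,nbuk] add [kad] -> 6 lines: inql pxcf jel mtbj kad npbxn
Hunk 6: at line 3 remove [mtbj] add [tws] -> 6 lines: inql pxcf jel tws kad npbxn
Hunk 7: at line 2 remove [jel,tws,kad] add [qww,mckgw] -> 5 lines: inql pxcf qww mckgw npbxn
Final line count: 5

Answer: 5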